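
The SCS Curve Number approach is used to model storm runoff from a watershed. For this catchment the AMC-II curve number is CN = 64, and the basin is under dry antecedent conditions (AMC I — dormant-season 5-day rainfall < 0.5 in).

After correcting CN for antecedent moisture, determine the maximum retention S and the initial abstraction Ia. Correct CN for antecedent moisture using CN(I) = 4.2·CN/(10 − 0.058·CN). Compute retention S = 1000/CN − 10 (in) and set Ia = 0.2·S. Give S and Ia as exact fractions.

CN(I) from CN(II)=64: (4.2·64)/(10 − 0.058·64) = 5600/131 ≈ 42.748
Max retention: S = 1000/(5600/131) − 10 = 375/28 in (≈ 13.393 in)
Initial abstraction Ia = S/5 = (375/28)/5 = 75/28 ≈ 2.679 in

S = 375/28 in ≈ 13.393 in; Ia = 75/28 in ≈ 2.679 in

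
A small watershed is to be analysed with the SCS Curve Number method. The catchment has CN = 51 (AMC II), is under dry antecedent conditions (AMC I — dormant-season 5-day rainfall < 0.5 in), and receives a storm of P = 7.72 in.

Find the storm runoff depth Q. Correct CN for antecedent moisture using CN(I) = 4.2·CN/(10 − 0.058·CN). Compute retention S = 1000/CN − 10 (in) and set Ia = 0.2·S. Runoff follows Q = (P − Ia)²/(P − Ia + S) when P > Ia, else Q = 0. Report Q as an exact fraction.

Q = 144696841/380698425 in ≈ 0.380 in

Dry (AMC I): CN(I) = 4.2·51/(10 − 0.058·51) = (1071/5)/(3521/500) = 15300/503 ≈ 30.417
Retention S: 1000/CN − 10 with CN=30.417 → S = 3500/153 ≈ 22.876 in
Ia = 0.2·(3500/153) = 700/153 in ≈ 4.575 in
Excess rainfall: 7.720 − 4.575 = 3.145 in; P > Ia so Q > 0
Q: (12029/3825)² ÷ (99529/3825) = 144696841/380698425 in (≈ 0.380 in)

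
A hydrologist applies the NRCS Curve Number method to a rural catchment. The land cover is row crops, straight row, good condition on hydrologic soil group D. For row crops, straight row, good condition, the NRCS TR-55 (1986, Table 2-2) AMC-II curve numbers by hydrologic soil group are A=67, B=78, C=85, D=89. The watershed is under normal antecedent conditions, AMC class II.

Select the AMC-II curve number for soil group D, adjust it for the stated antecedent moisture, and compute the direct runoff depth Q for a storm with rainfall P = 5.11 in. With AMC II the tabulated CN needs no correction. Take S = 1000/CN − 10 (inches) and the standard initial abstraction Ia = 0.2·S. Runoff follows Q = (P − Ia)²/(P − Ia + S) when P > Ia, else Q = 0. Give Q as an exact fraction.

NRCS table: row crops, straight row, good condition, soil group D → CN(II) = 89
AMC II — tabulated CN = 89 applies directly.
Max retention: S = 1000/89 − 10 = 110/89 in (≈ 1.236 in)
Initial abstraction Ia = S/5 = (110/89)/5 = 22/89 ≈ 0.247 in
P − Ia = 5.110 − 0.247 = 43279/8900 ≈ 4.863 in (> 0, runoff occurs)
Runoff Q = (P−Ia)²/(P−Ia+S) = (4.863)²/(4.863+1.236) = 1873071841/483083100 ≈ 3.877 in

Q = 1873071841/483083100 in ≈ 3.877 in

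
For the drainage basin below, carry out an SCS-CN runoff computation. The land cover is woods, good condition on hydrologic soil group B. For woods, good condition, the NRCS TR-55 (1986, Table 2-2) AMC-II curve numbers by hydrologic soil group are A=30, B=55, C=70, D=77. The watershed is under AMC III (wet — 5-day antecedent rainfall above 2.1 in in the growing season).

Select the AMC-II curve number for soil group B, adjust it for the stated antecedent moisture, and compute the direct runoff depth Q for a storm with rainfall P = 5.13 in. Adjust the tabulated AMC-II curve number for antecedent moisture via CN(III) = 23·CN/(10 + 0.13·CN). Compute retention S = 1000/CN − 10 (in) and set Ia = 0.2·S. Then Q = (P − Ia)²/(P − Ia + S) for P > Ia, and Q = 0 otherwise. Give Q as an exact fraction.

NRCS table: woods, good condition, soil group B → CN(II) = 55
Wet (AMC III): CN(III) = 23·55/(10 + 0.13·55) = 1265/(343/20) = 25300/343 ≈ 73.761
S = 1000/(25300/343) − 10 = 900/253 in ≈ 3.557 in
Ia = 0.2·(900/253) = 180/253 in ≈ 0.711 in
Since P=5.130 > Ia=0.711: effective rainfall P−Ia = 111789/25300 in
Q: (111789/25300)² ÷ (201789/25300) = 1388531169/567251300 in (≈ 2.448 in)

Q = 1388531169/567251300 in ≈ 2.448 in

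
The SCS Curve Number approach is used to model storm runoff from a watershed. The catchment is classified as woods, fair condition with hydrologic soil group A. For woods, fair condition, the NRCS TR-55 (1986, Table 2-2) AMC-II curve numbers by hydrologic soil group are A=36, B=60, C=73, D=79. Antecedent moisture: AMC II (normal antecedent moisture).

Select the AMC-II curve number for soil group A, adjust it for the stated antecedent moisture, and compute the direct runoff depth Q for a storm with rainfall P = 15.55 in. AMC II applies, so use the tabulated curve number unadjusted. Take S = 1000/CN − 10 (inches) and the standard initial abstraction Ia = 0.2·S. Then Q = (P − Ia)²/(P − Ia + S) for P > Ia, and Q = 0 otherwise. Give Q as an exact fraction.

Q = 4661281/964620 in ≈ 4.832 in

NRCS table: woods, fair condition, soil group A → CN(II) = 36
CN(II) = 36; AMC II needs no correction.
Retention S: 1000/CN − 10 with CN=36.000 → S = 160/9 ≈ 17.778 in
Ia = 0.2·(160/9) = 32/9 in ≈ 3.556 in
Since P=15.550 > Ia=3.556: effective rainfall P−Ia = 2159/180 in
Q: (2159/180)² ÷ (5359/180) = 4661281/964620 in (≈ 4.832 in)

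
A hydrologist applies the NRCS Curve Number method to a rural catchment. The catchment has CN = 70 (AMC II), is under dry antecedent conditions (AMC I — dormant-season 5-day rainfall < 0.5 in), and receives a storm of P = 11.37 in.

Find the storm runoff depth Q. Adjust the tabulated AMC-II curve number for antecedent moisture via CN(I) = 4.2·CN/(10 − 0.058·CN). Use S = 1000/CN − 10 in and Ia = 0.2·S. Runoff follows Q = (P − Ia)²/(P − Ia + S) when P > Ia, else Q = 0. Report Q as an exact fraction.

Q = 2089678369/468993700 in ≈ 4.456 in

Adjust CN=70 to AMC I: 4.2·70/(10 − 0.058·70) → 294 ÷ (297/50) = 4900/99 ≈ 49.495
Retention S: 1000/CN − 10 with CN=49.495 → S = 500/49 ≈ 10.204 in
Initial abstraction Ia = S/5 = (500/49)/5 = 100/49 ≈ 2.041 in
Excess rainfall: 11.370 − 2.041 = 9.329 in; P > Ia so Q > 0
Q = (45713/4900)²/((45713/4900) + 500/49) = (2089678369/24010000)/(95713/4900) = 2089678369/468993700 in ≈ 4.456 in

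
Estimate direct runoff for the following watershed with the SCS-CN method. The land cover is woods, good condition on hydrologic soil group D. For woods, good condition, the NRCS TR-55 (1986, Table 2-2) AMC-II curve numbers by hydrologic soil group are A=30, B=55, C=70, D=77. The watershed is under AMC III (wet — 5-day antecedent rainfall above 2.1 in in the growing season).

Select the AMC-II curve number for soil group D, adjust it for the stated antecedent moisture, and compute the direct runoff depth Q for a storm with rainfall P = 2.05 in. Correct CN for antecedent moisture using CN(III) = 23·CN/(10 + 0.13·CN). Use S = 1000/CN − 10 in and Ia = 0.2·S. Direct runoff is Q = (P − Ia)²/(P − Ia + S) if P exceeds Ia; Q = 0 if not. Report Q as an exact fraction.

NRCS table: woods, good condition, soil group D → CN(II) = 77
CN(III) from CN(II)=77: (23·77)/(10 + 0.13·77) = 7700/87 ≈ 88.506
Retention S: 1000/CN − 10 with CN=88.506 → S = 100/77 ≈ 1.299 in
Ia = 0.2·(100/77) = 20/77 in ≈ 0.260 in
P − Ia = 2.050 − 0.260 = 2757/1540 ≈ 1.790 in (> 0, runoff occurs)
Q = (2757/1540)²/((2757/1540) + 100/77) = (7601049/2371600)/(4757/1540) = 7601049/7325780 in ≈ 1.038 in

Q = 7601049/7325780 in ≈ 1.038 in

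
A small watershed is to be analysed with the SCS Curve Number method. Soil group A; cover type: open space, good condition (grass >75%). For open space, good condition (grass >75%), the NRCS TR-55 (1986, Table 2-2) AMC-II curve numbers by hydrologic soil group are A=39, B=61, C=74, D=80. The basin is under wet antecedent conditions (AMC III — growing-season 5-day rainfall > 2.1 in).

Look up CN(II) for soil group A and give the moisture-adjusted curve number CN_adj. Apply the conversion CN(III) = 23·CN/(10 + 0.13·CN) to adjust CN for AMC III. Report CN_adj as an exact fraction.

CN_adj = 89700/1507 ≈ 59.522

NRCS table: open space, good condition (grass >75%), soil group A → CN(II) = 39
Adjust CN=39 to AMC III: 23·39/(10 + 0.13·39) → 897 ÷ (1507/100) = 89700/1507 ≈ 59.522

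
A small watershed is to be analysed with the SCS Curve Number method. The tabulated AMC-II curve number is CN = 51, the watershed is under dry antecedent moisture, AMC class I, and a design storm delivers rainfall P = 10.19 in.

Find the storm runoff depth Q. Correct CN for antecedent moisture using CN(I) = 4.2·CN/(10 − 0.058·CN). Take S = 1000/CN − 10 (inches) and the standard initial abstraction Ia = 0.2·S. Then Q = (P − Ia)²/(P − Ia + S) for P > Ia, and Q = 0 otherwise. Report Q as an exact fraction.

Adjust CN=51 to AMC I: 4.2·51/(10 − 0.058·51) → (1071/5) ÷ (3521/500) = 15300/503 ≈ 30.417
S = 1000/(15300/503) − 10 = 3500/153 in ≈ 22.876 in
Initial abstraction Ia = S/5 = (3500/153)/5 = 700/153 ≈ 4.575 in
P − Ia = 10.190 − 4.575 = 85907/15300 ≈ 5.615 in (> 0, runoff occurs)
Q: (85907/15300)² ÷ (435907/15300) = 7380012649/6669377100 in (≈ 1.107 in)

Q = 7380012649/6669377100 in ≈ 1.107 in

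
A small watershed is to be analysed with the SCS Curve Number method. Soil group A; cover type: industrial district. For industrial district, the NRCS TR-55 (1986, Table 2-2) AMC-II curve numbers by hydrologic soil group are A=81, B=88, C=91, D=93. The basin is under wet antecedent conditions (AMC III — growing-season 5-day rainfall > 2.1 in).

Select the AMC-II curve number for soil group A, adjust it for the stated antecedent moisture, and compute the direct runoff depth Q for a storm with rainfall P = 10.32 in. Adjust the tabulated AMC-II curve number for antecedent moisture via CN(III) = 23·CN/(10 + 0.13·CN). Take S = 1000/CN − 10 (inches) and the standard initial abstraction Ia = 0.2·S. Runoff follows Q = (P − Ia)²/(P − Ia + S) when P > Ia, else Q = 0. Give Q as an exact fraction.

NRCS table: industrial district, soil group A → CN(II) = 81
Wet (AMC III): CN(III) = 23·81/(10 + 0.13·81) = 1863/(2053/100) = 186300/2053 ≈ 90.745
Max retention: S = 1000/(186300/2053) − 10 = 1900/1863 in (≈ 1.020 in)
Ia = 0.2S: 0.2·1.020 = 0.204 in (exactly 380/1863)
Since P=10.320 > Ia=0.204: effective rainfall P−Ia = 471154/46575 in
Q: (471154/46575)² ÷ (518654/46575) = 110993045858/12078155025 in (≈ 9.190 in)

Q = 110993045858/12078155025 in ≈ 9.190 in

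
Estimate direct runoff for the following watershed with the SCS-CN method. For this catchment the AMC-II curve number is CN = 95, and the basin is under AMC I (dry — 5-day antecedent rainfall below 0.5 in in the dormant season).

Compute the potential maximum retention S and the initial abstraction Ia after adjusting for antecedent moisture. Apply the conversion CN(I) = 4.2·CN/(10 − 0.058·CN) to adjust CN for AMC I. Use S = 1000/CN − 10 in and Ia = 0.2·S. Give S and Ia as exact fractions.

S = 500/399 in ≈ 1.253 in; Ia = 100/399 in ≈ 0.251 in

Dry (AMC I): CN(I) = 4.2·95/(10 − 0.058·95) = 399/(449/100) = 39900/449 ≈ 88.864
S = 1000/(39900/449) − 10 = 500/399 in ≈ 1.253 in
Initial abstraction Ia = S/5 = (500/399)/5 = 100/399 ≈ 0.251 in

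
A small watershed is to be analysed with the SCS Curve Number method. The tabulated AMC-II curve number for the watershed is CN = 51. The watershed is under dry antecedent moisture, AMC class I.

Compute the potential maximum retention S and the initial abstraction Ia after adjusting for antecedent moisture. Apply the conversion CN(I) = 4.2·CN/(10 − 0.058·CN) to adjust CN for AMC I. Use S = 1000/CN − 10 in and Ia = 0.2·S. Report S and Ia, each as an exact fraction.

Adjust CN=51 to AMC I: 4.2·51/(10 − 0.058·51) → (1071/5) ÷ (3521/500) = 15300/503 ≈ 30.417
Retention S: 1000/CN − 10 with CN=30.417 → S = 3500/153 ≈ 22.876 in
Initial abstraction Ia = S/5 = (3500/153)/5 = 700/153 ≈ 4.575 in

S = 3500/153 in ≈ 22.876 in; Ia = 700/153 in ≈ 4.575 in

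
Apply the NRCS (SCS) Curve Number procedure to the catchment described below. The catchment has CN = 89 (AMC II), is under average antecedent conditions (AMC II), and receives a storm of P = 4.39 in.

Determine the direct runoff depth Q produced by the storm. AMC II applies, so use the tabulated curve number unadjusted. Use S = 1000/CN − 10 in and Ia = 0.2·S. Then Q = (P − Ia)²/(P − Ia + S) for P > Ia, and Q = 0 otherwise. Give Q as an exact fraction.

CN(II) = 89; AMC II needs no correction.
S = 1000/89 − 10 = 110/89 in ≈ 1.236 in
Initial abstraction Ia = S/5 = (110/89)/5 = 22/89 ≈ 0.247 in
P − Ia = 4.390 − 0.247 = 36871/8900 ≈ 4.143 in (> 0, runoff occurs)
Q: (36871/8900)² ÷ (47871/8900) = 1359470641/426051900 in (≈ 3.191 in)

Q = 1359470641/426051900 in ≈ 3.191 in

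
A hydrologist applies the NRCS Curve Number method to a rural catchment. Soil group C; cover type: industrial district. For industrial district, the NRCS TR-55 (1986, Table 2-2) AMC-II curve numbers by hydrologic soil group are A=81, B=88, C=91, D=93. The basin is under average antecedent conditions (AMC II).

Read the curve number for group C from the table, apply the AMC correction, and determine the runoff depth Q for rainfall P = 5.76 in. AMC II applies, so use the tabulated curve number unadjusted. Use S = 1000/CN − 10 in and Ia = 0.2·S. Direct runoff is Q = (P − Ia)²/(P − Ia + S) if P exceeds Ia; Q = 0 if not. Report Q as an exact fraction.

Q = 494209/104650 in ≈ 4.722 in

NRCS table: industrial district, soil group C → CN(II) = 91
Average conditions: CN = 91 (no AMC adjustment).
Retention S: 1000/CN − 10 with CN=91.000 → S = 90/91 ≈ 0.989 in
Ia = 0.2S: 0.2·0.989 = 0.198 in (exactly 18/91)
Excess rainfall: 5.760 − 0.198 = 5.562 in; P > Ia so Q > 0
Q = (12654/2275)²/((12654/2275) + 90/91) = (160123716/5175625)/(14904/2275) = 494209/104650 in ≈ 4.722 in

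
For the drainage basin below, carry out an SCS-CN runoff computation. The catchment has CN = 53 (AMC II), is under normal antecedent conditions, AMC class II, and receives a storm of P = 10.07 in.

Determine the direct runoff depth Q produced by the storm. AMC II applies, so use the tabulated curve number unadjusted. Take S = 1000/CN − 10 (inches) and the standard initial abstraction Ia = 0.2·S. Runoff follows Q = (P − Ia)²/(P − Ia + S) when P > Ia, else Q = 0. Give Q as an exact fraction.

Q = 1933448841/482146300 in ≈ 4.010 in

AMC II — tabulated CN = 53 applies directly.
Max retention: S = 1000/53 − 10 = 470/53 in (≈ 8.868 in)
Ia = 0.2S: 0.2·8.868 = 1.774 in (exactly 94/53)
Since P=10.070 > Ia=1.774: effective rainfall P−Ia = 43971/5300 in
Runoff Q = (P−Ia)²/(P−Ia+S) = (8.296)²/(8.296+8.868) = 1933448841/482146300 ≈ 4.010 in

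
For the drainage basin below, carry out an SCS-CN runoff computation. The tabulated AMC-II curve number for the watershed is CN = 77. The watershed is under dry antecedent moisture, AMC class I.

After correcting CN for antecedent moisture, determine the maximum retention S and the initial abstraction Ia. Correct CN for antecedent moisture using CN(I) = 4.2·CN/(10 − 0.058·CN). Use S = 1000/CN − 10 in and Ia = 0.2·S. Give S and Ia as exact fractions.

Adjust CN=77 to AMC I: 4.2·77/(10 − 0.058·77) → (1617/5) ÷ (2767/500) = 161700/2767 ≈ 58.439
S = 1000/(161700/2767) − 10 = 11500/1617 in ≈ 7.112 in
Ia = 0.2S: 0.2·7.112 = 1.422 in (exactly 2300/1617)

S = 11500/1617 in ≈ 7.112 in; Ia = 2300/1617 in ≈ 1.422 in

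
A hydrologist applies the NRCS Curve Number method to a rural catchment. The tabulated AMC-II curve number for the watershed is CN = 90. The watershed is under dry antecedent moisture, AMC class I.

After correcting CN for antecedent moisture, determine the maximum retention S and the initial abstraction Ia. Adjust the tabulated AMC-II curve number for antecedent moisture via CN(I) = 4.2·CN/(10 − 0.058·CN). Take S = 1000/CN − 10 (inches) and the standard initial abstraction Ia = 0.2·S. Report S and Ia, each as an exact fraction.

Adjust CN=90 to AMC I: 4.2·90/(10 − 0.058·90) → 378 ÷ (239/50) = 18900/239 ≈ 79.079
S = 1000/(18900/239) − 10 = 500/189 in ≈ 2.646 in
Initial abstraction Ia = S/5 = (500/189)/5 = 100/189 ≈ 0.529 in

S = 500/189 in ≈ 2.646 in; Ia = 100/189 in ≈ 0.529 in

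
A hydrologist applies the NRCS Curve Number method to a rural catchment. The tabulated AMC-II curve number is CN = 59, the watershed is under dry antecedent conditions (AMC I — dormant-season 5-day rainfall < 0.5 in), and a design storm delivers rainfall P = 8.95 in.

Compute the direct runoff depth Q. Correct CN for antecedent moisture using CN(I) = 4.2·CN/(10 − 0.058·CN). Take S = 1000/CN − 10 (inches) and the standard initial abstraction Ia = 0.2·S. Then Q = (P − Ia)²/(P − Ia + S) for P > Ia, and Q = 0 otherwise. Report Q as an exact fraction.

CN(I) from CN(II)=59: (4.2·59)/(10 − 0.058·59) = 123900/3289 ≈ 37.671
S = 1000/(123900/3289) − 10 = 20500/1239 in ≈ 16.546 in
Ia = 0.2·(20500/1239) = 4100/1239 in ≈ 3.309 in
Excess rainfall: 8.950 − 3.309 = 5.641 in; P > Ia so Q > 0
Q = (139781/24780)²/((139781/24780) + 20500/1239) = (19538727961/614048400)/(549781/24780) = 19538727961/13623573180 in ≈ 1.434 in

Q = 19538727961/13623573180 in ≈ 1.434 in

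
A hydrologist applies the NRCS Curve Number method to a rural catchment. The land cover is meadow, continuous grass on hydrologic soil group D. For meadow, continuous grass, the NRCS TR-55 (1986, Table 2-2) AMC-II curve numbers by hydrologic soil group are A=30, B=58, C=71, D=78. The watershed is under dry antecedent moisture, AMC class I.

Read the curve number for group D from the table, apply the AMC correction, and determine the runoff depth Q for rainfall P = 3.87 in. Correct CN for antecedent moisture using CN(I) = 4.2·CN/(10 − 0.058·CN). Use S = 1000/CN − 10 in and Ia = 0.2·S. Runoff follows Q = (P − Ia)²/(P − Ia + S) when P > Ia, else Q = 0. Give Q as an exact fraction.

Q = 42829544209/61994450700 in ≈ 0.691 in

NRCS table: meadow, continuous grass, soil group D → CN(II) = 78
Dry (AMC I): CN(I) = 4.2·78/(10 − 0.058·78) = (1638/5)/(1369/250) = 81900/1369 ≈ 59.825
Max retention: S = 1000/(81900/1369) − 10 = 5500/819 in (≈ 6.716 in)
Ia = 0.2S: 0.2·6.716 = 1.343 in (exactly 1100/819)
Excess rainfall: 3.870 − 1.343 = 2.527 in; P > Ia so Q > 0
Runoff Q = (P−Ia)²/(P−Ia+S) = (2.527)²/(2.527+6.716) = 42829544209/61994450700 ≈ 0.691 in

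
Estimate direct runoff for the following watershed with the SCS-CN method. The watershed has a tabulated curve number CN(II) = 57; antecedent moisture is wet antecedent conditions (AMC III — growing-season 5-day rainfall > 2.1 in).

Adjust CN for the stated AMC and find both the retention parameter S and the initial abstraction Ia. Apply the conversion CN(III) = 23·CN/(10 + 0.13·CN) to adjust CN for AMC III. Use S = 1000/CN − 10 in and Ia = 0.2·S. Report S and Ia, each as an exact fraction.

Adjust CN=57 to AMC III: 23·57/(10 + 0.13·57) → 1311 ÷ (1741/100) = 131100/1741 ≈ 75.302
Max retention: S = 1000/(131100/1741) − 10 = 4300/1311 in (≈ 3.280 in)
Ia = 0.2S: 0.2·3.280 = 0.656 in (exactly 860/1311)

S = 4300/1311 in ≈ 3.280 in; Ia = 860/1311 in ≈ 0.656 in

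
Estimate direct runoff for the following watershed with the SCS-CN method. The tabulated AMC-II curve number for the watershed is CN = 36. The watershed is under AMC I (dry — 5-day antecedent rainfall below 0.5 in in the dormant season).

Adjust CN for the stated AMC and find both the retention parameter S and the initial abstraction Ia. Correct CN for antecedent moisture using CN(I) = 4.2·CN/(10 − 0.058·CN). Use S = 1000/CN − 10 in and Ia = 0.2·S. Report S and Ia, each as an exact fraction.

Dry (AMC I): CN(I) = 4.2·36/(10 − 0.058·36) = (756/5)/(989/125) = 18900/989 ≈ 19.110
Retention S: 1000/CN − 10 with CN=19.110 → S = 8000/189 ≈ 42.328 in
Ia = 0.2S: 0.2·42.328 = 8.466 in (exactly 1600/189)

S = 8000/189 in ≈ 42.328 in; Ia = 1600/189 in ≈ 8.466 in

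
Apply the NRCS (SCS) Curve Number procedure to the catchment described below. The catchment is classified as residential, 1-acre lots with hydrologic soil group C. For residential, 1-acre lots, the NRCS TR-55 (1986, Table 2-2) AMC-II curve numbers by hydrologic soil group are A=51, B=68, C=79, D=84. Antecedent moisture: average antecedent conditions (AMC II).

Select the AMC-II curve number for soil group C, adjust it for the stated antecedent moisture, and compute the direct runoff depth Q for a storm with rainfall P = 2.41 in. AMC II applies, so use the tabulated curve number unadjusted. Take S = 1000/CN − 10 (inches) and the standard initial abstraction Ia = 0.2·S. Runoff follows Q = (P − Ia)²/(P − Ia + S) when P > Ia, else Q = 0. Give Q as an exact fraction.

NRCS table: residential, 1-acre lots, soil group C → CN(II) = 79
CN(II) = 79; AMC II needs no correction.
S = 1000/79 − 10 = 210/79 in ≈ 2.658 in
Ia = 0.2S: 0.2·2.658 = 0.532 in (exactly 42/79)
P − Ia = 2.410 − 0.532 = 14839/7900 ≈ 1.878 in (> 0, runoff occurs)
Runoff Q = (P−Ia)²/(P−Ia+S) = (1.878)²/(1.878+2.658) = 220195921/283128100 ≈ 0.778 in

Q = 220195921/283128100 in ≈ 0.778 in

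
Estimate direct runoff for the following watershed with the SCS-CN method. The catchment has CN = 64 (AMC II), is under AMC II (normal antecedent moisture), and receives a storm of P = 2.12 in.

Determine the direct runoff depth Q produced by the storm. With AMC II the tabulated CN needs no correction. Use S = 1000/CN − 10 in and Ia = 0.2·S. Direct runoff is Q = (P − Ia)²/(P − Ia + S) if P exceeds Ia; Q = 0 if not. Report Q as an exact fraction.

Q = 39601/264800 in ≈ 0.150 in

AMC II — tabulated CN = 64 applies directly.
Max retention: S = 1000/64 − 10 = 45/8 in (≈ 5.625 in)
Ia = 0.2·(45/8) = 9/8 in ≈ 1.125 in
P − Ia = 2.120 − 1.125 = 199/200 ≈ 0.995 in (> 0, runoff occurs)
Runoff Q = (P−Ia)²/(P−Ia+S) = (0.995)²/(0.995+5.625) = 39601/264800 ≈ 0.150 in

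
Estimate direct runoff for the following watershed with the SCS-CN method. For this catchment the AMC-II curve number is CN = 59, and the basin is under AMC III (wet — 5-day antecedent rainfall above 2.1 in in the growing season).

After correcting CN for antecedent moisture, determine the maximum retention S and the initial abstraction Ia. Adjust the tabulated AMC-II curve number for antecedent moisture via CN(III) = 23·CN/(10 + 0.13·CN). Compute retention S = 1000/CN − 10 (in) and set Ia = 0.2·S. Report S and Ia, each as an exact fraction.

S = 4100/1357 in ≈ 3.021 in; Ia = 820/1357 in ≈ 0.604 in

Wet (AMC III): CN(III) = 23·59/(10 + 0.13·59) = 1357/(1767/100) = 135700/1767 ≈ 76.797
Retention S: 1000/CN − 10 with CN=76.797 → S = 4100/1357 ≈ 3.021 in
Initial abstraction Ia = S/5 = (4100/1357)/5 = 820/1357 ≈ 0.604 in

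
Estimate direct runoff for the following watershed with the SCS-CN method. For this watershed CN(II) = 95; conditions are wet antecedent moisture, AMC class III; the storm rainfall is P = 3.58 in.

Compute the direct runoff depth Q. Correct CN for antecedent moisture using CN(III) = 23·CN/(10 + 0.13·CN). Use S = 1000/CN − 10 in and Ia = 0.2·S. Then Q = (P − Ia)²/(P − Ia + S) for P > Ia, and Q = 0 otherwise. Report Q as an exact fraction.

Adjust CN=95 to AMC III: 23·95/(10 + 0.13·95) → 2185 ÷ (447/20) = 43700/447 ≈ 97.763
Max retention: S = 1000/(43700/447) − 10 = 100/437 in (≈ 0.229 in)
Initial abstraction Ia = S/5 = (100/437)/5 = 20/437 ≈ 0.046 in
Since P=3.580 > Ia=0.046: effective rainfall P−Ia = 77223/21850 in
Q = (77223/21850)²/((77223/21850) + 100/437) = (5963391729/477422500)/(82223/21850) = 5963391729/1796572550 in ≈ 3.319 in

Q = 5963391729/1796572550 in ≈ 3.319 in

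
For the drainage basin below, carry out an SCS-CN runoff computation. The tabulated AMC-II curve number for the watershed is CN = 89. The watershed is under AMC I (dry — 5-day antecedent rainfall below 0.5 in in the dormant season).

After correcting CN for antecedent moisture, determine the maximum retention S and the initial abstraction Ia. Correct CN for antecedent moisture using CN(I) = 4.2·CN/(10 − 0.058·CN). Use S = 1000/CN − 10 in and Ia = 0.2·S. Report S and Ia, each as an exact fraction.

S = 5500/1869 in ≈ 2.943 in; Ia = 1100/1869 in ≈ 0.589 in

Dry (AMC I): CN(I) = 4.2·89/(10 − 0.058·89) = (1869/5)/(2419/500) = 186900/2419 ≈ 77.263
S = 1000/(186900/2419) − 10 = 5500/1869 in ≈ 2.943 in
Initial abstraction Ia = S/5 = (5500/1869)/5 = 1100/1869 ≈ 0.589 in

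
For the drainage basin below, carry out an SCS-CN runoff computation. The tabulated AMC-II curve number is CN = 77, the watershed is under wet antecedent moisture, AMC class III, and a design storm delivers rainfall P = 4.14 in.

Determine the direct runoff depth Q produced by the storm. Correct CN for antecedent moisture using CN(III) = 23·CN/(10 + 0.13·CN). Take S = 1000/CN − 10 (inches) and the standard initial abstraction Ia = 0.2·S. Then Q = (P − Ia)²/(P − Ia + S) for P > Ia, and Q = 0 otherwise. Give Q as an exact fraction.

Wet (AMC III): CN(III) = 23·77/(10 + 0.13·77) = 1771/(2001/100) = 7700/87 ≈ 88.506
S = 1000/(7700/87) − 10 = 100/77 in ≈ 1.299 in
Ia = 0.2S: 0.2·1.299 = 0.260 in (exactly 20/77)
Excess rainfall: 4.140 − 0.260 = 3.880 in; P > Ia so Q > 0
Runoff Q = (P−Ia)²/(P−Ia+S) = (3.880)²/(3.880+1.299) = 223173721/76765150 ≈ 2.907 in

Q = 223173721/76765150 in ≈ 2.907 in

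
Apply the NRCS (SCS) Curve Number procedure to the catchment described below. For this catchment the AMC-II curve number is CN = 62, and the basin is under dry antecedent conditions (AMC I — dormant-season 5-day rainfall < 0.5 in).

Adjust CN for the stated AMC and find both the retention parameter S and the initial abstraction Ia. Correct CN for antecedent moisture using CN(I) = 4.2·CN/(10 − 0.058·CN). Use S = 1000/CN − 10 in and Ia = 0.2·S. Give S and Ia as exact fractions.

S = 9500/651 in ≈ 14.593 in; Ia = 1900/651 in ≈ 2.919 in

CN(I) from CN(II)=62: (4.2·62)/(10 − 0.058·62) = 65100/1601 ≈ 40.662
Max retention: S = 1000/(65100/1601) − 10 = 9500/651 in (≈ 14.593 in)
Ia = 0.2·(9500/651) = 1900/651 in ≈ 2.919 in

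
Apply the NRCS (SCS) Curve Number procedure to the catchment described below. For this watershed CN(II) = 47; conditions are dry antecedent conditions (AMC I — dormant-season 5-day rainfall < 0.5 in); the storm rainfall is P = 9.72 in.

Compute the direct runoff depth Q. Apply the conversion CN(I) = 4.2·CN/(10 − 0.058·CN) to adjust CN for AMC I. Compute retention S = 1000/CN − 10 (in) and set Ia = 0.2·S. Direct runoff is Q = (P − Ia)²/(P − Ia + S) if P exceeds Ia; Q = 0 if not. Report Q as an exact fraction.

CN(I) from CN(II)=47: (4.2·47)/(10 − 0.058·47) = 98700/3637 ≈ 27.138
S = 1000/(98700/3637) − 10 = 26500/987 in ≈ 26.849 in
Ia = 0.2·(26500/987) = 5300/987 in ≈ 5.370 in
Since P=9.720 > Ia=5.370: effective rainfall P−Ia = 107341/24675 in
Runoff Q = (P−Ia)²/(P−Ia+S) = (4.350)²/(4.350+26.849) = 11522090281/18995826675 ≈ 0.607 in

Q = 11522090281/18995826675 in ≈ 0.607 in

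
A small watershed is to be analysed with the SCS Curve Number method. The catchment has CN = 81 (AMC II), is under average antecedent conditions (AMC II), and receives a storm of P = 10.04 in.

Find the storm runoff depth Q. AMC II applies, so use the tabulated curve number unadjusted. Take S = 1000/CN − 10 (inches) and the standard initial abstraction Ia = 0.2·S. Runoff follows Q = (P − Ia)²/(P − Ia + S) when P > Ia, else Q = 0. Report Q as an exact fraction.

CN(II) = 81; AMC II needs no correction.
Max retention: S = 1000/81 − 10 = 190/81 in (≈ 2.346 in)
Initial abstraction Ia = S/5 = (190/81)/5 = 38/81 ≈ 0.469 in
P − Ia = 10.040 − 0.469 = 19381/2025 ≈ 9.571 in (> 0, runoff occurs)
Runoff Q = (P−Ia)²/(P−Ia+S) = (9.571)²/(9.571+2.346) = 375623161/48865275 ≈ 7.687 in

Q = 375623161/48865275 in ≈ 7.687 in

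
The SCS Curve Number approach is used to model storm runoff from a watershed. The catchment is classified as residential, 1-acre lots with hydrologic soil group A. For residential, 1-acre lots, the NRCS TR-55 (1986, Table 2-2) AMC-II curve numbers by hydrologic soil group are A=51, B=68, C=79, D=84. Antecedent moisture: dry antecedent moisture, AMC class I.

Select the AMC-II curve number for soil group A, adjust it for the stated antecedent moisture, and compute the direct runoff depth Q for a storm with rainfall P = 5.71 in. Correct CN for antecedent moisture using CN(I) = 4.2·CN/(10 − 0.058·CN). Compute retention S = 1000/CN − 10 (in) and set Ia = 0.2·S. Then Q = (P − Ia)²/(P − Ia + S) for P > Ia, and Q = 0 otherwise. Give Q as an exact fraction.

Q = 301473769/5620653900 in ≈ 0.054 in

NRCS table: residential, 1-acre lots, soil group A → CN(II) = 51
Dry (AMC I): CN(I) = 4.2·51/(10 − 0.058·51) = (1071/5)/(3521/500) = 15300/503 ≈ 30.417
Max retention: S = 1000/(15300/503) − 10 = 3500/153 in (≈ 22.876 in)
Initial abstraction Ia = S/5 = (3500/153)/5 = 700/153 ≈ 4.575 in
Since P=5.710 > Ia=4.575: effective rainfall P−Ia = 17363/15300 in
Runoff Q = (P−Ia)²/(P−Ia+S) = (1.135)²/(1.135+22.876) = 301473769/5620653900 ≈ 0.054 in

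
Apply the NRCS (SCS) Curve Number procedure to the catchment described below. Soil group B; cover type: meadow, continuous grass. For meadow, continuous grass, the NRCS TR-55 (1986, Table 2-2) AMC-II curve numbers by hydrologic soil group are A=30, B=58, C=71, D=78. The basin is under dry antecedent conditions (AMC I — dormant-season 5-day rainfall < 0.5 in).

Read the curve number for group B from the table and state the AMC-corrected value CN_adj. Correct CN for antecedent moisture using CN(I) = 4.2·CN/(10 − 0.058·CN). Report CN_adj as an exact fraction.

NRCS table: meadow, continuous grass, soil group B → CN(II) = 58
CN(I) from CN(II)=58: (4.2·58)/(10 − 0.058·58) = 2900/79 ≈ 36.709

CN_adj = 2900/79 ≈ 36.709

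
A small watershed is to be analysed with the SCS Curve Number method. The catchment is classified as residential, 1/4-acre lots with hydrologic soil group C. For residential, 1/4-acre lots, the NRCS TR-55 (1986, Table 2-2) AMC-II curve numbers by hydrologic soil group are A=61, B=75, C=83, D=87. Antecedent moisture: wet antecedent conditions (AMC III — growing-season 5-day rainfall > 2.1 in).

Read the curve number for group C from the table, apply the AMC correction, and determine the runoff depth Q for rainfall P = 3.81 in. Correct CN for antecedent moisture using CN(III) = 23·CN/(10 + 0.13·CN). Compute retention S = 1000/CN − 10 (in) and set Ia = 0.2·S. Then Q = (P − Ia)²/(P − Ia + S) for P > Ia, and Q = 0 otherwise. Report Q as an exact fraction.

NRCS table: residential, 1/4-acre lots, soil group C → CN(II) = 83
Wet (AMC III): CN(III) = 23·83/(10 + 0.13·83) = 1909/(2079/100) = 190900/2079 ≈ 91.823
S = 1000/(190900/2079) − 10 = 1700/1909 in ≈ 0.891 in
Ia = 0.2S: 0.2·0.891 = 0.178 in (exactly 340/1909)
P − Ia = 3.810 − 0.178 = 693329/190900 ≈ 3.632 in (> 0, runoff occurs)
Q = (693329/190900)²/((693329/190900) + 1700/1909) = (480705102241/36442810000)/(863329/190900) = 480705102241/164809506100 in ≈ 2.917 in

Q = 480705102241/164809506100 in ≈ 2.917 in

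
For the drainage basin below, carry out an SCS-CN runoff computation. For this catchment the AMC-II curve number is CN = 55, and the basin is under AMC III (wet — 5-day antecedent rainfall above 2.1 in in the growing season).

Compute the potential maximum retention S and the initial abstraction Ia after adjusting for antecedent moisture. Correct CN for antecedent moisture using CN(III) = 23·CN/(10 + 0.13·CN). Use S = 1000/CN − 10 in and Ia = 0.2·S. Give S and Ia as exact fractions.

Wet (AMC III): CN(III) = 23·55/(10 + 0.13·55) = 1265/(343/20) = 25300/343 ≈ 73.761
Retention S: 1000/CN − 10 with CN=73.761 → S = 900/253 ≈ 3.557 in
Initial abstraction Ia = S/5 = (900/253)/5 = 180/253 ≈ 0.711 in

S = 900/253 in ≈ 3.557 in; Ia = 180/253 in ≈ 0.711 in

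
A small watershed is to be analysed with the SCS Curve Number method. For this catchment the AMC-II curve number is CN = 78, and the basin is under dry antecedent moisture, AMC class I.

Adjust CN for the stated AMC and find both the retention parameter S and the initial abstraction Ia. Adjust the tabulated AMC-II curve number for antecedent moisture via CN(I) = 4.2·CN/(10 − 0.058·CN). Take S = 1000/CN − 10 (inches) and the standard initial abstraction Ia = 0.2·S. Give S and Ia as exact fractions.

CN(I) from CN(II)=78: (4.2·78)/(10 − 0.058·78) = 81900/1369 ≈ 59.825
Max retention: S = 1000/(81900/1369) − 10 = 5500/819 in (≈ 6.716 in)
Ia = 0.2S: 0.2·6.716 = 1.343 in (exactly 1100/819)

S = 5500/819 in ≈ 6.716 in; Ia = 1100/819 in ≈ 1.343 in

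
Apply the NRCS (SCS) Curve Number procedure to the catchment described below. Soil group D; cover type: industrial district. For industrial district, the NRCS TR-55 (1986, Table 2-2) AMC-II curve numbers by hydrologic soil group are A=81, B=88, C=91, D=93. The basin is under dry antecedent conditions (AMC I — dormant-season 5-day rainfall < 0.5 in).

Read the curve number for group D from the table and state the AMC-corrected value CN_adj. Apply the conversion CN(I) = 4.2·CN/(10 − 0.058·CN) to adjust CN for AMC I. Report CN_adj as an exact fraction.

CN_adj = 27900/329 ≈ 84.802

NRCS table: industrial district, soil group D → CN(II) = 93
Adjust CN=93 to AMC I: 4.2·93/(10 − 0.058·93) → (1953/5) ÷ (2303/500) = 27900/329 ≈ 84.802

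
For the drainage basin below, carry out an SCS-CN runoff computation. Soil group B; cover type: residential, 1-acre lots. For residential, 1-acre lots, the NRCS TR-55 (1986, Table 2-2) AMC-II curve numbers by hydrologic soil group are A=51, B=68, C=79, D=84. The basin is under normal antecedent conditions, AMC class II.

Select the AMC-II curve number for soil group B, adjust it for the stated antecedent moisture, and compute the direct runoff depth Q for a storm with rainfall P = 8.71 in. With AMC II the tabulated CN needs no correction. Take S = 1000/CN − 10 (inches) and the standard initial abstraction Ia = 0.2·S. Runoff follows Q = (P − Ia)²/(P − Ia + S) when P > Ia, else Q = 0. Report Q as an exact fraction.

Q = 174424849/36051900 in ≈ 4.838 in

NRCS table: residential, 1-acre lots, soil group B → CN(II) = 68
Average conditions: CN = 68 (no AMC adjustment).
Max retention: S = 1000/68 − 10 = 80/17 in (≈ 4.706 in)
Ia = 0.2·(80/17) = 16/17 in ≈ 0.941 in
Since P=8.710 > Ia=0.941: effective rainfall P−Ia = 13207/1700 in
Runoff Q = (P−Ia)²/(P−Ia+S) = (7.769)²/(7.769+4.706) = 174424849/36051900 ≈ 4.838 in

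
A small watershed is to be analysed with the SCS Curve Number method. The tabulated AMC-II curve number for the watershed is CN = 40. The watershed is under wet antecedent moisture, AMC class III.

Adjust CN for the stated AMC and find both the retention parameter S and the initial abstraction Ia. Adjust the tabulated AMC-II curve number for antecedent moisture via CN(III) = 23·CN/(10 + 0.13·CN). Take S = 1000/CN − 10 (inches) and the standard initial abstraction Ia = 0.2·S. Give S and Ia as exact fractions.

S = 150/23 in ≈ 6.522 in; Ia = 30/23 in ≈ 1.304 in

Wet (AMC III): CN(III) = 23·40/(10 + 0.13·40) = 920/(76/5) = 1150/19 ≈ 60.526
S = 1000/(1150/19) − 10 = 150/23 in ≈ 6.522 in
Initial abstraction Ia = S/5 = (150/23)/5 = 30/23 ≈ 1.304 in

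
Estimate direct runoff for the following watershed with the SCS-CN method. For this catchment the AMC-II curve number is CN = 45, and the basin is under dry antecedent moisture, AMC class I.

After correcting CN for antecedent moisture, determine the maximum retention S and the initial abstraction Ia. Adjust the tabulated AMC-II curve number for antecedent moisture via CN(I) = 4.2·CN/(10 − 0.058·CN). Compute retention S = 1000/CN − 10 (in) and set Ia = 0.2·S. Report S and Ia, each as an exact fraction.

CN(I) from CN(II)=45: (4.2·45)/(10 − 0.058·45) = 18900/739 ≈ 25.575
Max retention: S = 1000/(18900/739) − 10 = 5500/189 in (≈ 29.101 in)
Initial abstraction Ia = S/5 = (5500/189)/5 = 1100/189 ≈ 5.820 in

S = 5500/189 in ≈ 29.101 in; Ia = 1100/189 in ≈ 5.820 in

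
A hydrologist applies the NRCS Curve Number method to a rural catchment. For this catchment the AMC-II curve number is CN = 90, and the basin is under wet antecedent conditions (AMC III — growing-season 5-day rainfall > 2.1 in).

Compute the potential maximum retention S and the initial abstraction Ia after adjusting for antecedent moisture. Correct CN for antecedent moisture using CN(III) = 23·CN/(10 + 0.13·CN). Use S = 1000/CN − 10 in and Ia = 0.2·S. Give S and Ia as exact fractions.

Adjust CN=90 to AMC III: 23·90/(10 + 0.13·90) → 2070 ÷ (217/10) = 20700/217 ≈ 95.392
Retention S: 1000/CN − 10 with CN=95.392 → S = 100/207 ≈ 0.483 in
Ia = 0.2S: 0.2·0.483 = 0.097 in (exactly 20/207)

S = 100/207 in ≈ 0.483 in; Ia = 20/207 in ≈ 0.097 in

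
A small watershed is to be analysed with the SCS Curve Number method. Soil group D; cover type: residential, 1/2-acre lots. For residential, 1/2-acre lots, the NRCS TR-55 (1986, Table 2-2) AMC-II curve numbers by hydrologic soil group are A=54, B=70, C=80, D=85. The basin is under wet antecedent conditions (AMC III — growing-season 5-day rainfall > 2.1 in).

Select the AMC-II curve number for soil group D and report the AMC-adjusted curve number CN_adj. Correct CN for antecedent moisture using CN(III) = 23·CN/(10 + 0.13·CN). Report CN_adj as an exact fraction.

NRCS table: residential, 1/2-acre lots, soil group D → CN(II) = 85
Wet (AMC III): CN(III) = 23·85/(10 + 0.13·85) = 1955/(421/20) = 39100/421 ≈ 92.874

CN_adj = 39100/421 ≈ 92.874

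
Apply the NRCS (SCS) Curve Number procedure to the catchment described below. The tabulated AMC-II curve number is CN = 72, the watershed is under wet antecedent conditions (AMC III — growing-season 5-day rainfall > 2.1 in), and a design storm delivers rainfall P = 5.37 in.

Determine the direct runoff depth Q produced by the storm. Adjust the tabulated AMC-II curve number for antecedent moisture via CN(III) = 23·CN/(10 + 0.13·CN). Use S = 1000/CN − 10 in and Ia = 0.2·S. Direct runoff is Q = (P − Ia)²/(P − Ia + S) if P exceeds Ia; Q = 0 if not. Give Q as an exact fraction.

CN(III) from CN(II)=72: (23·72)/(10 + 0.13·72) = 10350/121 ≈ 85.537
Max retention: S = 1000/(10350/121) − 10 = 350/207 in (≈ 1.691 in)
Initial abstraction Ia = S/5 = (350/207)/5 = 70/207 ≈ 0.338 in
P − Ia = 5.370 − 0.338 = 104159/20700 ≈ 5.032 in (> 0, runoff occurs)
Q: (104159/20700)² ÷ (139159/20700) = 10849097281/2880591300 in (≈ 3.766 in)

Q = 10849097281/2880591300 in ≈ 3.766 in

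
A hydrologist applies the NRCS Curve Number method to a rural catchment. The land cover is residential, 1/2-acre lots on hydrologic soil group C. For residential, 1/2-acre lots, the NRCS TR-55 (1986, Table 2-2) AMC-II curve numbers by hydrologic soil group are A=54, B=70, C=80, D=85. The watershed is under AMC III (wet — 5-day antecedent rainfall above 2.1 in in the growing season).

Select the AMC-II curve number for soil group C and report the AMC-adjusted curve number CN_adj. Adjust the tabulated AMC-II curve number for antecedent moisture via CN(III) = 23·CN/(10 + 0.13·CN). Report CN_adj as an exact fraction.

NRCS table: residential, 1/2-acre lots, soil group C → CN(II) = 80
Wet (AMC III): CN(III) = 23·80/(10 + 0.13·80) = 1840/(102/5) = 4600/51 ≈ 90.196

CN_adj = 4600/51 ≈ 90.196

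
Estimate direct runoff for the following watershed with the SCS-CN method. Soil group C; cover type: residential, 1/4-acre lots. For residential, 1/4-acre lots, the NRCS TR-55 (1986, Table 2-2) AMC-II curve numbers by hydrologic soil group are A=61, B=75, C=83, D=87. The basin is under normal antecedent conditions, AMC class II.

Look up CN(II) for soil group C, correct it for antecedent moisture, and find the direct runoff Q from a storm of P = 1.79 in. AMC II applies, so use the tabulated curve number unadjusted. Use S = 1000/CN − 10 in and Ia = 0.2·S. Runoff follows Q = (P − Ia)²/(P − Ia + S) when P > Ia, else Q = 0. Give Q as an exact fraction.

NRCS table: residential, 1/4-acre lots, soil group C → CN(II) = 83
CN(II) = 83; AMC II needs no correction.
Retention S: 1000/CN − 10 with CN=83.000 → S = 170/83 ≈ 2.048 in
Ia = 0.2·(170/83) = 34/83 in ≈ 0.410 in
Since P=1.790 > Ia=0.410: effective rainfall P−Ia = 11457/8300 in
Q: (11457/8300)² ÷ (28457/8300) = 131262849/236193100 in (≈ 0.556 in)

Q = 131262849/236193100 in ≈ 0.556 in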